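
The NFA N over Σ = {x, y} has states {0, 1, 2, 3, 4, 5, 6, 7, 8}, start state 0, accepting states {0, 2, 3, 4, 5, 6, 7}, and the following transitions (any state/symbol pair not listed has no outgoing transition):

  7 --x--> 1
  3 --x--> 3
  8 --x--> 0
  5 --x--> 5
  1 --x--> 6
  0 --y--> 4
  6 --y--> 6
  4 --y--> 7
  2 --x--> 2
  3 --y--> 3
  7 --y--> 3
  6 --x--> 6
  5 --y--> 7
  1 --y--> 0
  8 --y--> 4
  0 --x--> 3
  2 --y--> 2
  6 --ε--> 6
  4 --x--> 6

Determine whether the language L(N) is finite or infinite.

State 3 is reachable from the start and can reach an accepting state, and it lies on the cycle 3 → 3.
Traversing that cycle any number of times yields accepted strings of unbounded length, so the language is infinite.

infinite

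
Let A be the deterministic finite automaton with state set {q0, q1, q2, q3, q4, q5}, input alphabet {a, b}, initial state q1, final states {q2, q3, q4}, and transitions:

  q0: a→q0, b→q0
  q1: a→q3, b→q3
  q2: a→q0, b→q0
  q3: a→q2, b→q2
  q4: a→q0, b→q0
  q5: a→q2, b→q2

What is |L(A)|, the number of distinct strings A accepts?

6

The useful subgraph on states {q1, q2, q3} is acyclic, so L(A) is finite; the longest accepting path visits 3 useful states, giving maximum string length 2.
Counting accepting paths from q1 by length: 2 of length 1, 4 of length 2. Total 6.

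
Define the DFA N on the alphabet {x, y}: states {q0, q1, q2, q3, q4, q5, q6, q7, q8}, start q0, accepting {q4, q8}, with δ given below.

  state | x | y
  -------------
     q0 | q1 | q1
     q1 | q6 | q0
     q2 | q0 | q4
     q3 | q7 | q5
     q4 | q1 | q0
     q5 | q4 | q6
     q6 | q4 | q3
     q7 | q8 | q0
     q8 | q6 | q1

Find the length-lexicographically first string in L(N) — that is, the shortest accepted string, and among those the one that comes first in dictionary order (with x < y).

A breadth-first search from q0 reaches an accepting state first via the path q0 → q1 → q6 → q4 on input xxx.
No string of length < 3 is accepted (BFS exhausts all shorter strings without reaching an accepting state), and xxx is the lexicographically least accepting string of length 3.

xxx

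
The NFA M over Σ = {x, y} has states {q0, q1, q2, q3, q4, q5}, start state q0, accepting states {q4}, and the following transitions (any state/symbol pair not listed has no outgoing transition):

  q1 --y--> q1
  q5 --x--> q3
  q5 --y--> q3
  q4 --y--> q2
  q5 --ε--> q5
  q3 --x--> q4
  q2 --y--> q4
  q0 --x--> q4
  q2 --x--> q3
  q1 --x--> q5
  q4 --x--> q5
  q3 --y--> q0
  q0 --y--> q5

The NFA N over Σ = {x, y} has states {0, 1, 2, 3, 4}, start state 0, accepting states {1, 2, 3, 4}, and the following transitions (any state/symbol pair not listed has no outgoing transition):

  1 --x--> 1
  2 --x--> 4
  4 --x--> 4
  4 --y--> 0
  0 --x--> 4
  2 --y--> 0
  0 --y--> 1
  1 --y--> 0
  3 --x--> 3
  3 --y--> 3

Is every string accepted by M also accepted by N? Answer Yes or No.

Exploring the product automaton M × N from the start pair (q0, 0), following both machines on each input symbol, reaches 11 state pairs: (q0, 0), (q4, 4), (q5, 1), (q5, 4), (q2, 0), (q3, 1), (q3, 0), (q3, 4), (q4, 1), (q0, 1), (q5, 0).
M accepts in {q4} and N accepts in {1, 2, 3, 4}. The reachable pairs whose M-component is accepting are (q4, 4), (q4, 1); in each of them the N-component is accepting too, so the product for L(M) \ L(N) (M-component accepting, N-component rejecting) has no reachable accepting pair and the difference is empty.
Hence every string in L(M) is also in L(N).

Yes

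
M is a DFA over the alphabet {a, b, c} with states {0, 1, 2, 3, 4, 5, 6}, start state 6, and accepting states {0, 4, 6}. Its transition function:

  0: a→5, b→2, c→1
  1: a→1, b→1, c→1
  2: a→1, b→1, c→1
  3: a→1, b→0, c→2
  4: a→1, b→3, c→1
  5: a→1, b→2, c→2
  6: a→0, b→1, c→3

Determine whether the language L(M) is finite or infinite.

The useful states (reachable from 6 and able to reach an accepting state) are {0, 3, 6}.
Restricted to these states the transition graph has no cycle, so every accepting path has bounded length and L is finite.

finite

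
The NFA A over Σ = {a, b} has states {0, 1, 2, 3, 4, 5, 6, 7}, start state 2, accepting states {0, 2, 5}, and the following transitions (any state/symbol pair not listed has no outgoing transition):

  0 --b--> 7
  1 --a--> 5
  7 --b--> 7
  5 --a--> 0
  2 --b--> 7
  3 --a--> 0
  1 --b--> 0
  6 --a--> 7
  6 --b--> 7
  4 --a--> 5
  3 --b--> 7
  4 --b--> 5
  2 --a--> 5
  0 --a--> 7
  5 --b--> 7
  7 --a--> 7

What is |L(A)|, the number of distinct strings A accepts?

3

The useful subgraph on states {0, 2, 5} is acyclic, so L(A) is finite; the longest accepting path visits 3 useful states, giving maximum string length 2.
Counting accepting paths from 2 by length: 1 of length 0, 1 of length 1, 1 of length 2. Total 3.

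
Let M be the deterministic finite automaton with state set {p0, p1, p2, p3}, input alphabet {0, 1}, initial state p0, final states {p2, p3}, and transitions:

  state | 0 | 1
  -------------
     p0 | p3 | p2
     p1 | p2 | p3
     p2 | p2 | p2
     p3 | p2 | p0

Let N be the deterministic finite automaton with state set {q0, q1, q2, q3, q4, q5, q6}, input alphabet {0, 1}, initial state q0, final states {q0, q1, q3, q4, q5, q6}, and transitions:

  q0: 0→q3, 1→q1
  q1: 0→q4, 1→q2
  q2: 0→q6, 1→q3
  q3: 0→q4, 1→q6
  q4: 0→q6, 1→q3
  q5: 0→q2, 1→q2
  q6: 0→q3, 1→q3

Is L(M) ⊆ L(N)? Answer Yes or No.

The string 11 is in L(M) but not in L(N).
So L(M) ⊄ L(N).

No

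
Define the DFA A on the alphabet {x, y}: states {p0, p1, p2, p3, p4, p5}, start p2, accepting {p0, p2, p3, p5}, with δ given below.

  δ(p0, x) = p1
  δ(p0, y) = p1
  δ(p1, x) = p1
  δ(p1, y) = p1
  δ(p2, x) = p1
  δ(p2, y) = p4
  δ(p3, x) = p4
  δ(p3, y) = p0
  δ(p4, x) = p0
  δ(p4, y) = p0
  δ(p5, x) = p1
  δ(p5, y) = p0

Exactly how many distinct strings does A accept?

The useful subgraph on states {p0, p2, p4} is acyclic, so L(A) is finite; the longest accepting path visits 3 useful states, giving maximum string length 2.
Counting accepting paths from p2 by length: 1 of length 0, 2 of length 2. Total 3.

3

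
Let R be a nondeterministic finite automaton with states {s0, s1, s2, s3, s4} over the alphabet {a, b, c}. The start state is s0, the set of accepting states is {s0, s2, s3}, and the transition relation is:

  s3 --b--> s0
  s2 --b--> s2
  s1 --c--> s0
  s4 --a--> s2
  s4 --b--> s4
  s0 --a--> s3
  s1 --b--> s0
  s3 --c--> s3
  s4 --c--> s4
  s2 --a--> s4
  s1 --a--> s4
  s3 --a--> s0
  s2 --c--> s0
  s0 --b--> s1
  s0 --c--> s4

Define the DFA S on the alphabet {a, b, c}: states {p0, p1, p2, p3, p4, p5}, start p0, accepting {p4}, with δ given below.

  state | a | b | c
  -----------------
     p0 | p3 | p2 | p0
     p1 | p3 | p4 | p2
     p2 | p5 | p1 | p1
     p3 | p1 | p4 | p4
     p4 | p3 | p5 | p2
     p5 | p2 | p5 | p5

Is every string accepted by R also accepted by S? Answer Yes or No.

The empty string ε is in L(R) but not in L(S).
So L(R) ⊄ L(S).

No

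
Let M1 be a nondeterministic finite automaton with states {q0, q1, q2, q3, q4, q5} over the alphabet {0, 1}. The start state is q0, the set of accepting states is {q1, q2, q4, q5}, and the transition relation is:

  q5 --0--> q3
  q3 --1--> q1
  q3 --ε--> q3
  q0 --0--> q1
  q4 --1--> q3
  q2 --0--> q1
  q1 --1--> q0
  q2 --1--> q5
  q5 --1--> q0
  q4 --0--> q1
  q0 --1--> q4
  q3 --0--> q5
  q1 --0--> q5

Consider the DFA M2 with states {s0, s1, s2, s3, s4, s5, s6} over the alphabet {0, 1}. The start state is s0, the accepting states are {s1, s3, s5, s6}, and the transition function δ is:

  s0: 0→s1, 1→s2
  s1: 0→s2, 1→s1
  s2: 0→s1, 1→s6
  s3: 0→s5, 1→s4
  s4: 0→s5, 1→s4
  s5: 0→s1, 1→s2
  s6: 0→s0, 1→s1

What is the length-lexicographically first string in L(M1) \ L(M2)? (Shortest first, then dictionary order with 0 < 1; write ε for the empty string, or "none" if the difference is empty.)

1

The string 1 is accepted by M1 but not by M2.
No shorter string lies in the difference, and 1 is the lexicographically first length-1 string in L(M1) \ L(M2).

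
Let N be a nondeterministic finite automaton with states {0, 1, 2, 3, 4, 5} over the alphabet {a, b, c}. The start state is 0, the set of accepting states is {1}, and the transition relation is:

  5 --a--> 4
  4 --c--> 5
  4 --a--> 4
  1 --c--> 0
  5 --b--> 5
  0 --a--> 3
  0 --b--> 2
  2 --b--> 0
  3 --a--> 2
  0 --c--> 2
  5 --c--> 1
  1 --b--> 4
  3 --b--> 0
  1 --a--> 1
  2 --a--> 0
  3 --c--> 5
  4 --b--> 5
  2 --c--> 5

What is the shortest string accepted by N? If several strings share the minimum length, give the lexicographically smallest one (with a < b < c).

A breadth-first search from 0 reaches an accepting state first via the path 0 → 3 → 5 → 1 on input acc.
No string of length < 3 is accepted (BFS exhausts all shorter strings without reaching an accepting state), and acc is the lexicographically least accepting string of length 3.

acc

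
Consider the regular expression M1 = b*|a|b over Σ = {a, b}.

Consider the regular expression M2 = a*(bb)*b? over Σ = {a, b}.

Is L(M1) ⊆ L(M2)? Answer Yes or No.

Yes

Converting the expression M1 to a DFA (subset construction, then merging equivalent states) gives the minimal DFA with states {r0, r1, r2, r3}, start state r0, accepting states {r0, r1, r2} and transitions r0: a→r1, b→r2; r1: a→r3, b→r3; r2: a→r3, b→r2; r3: a→r3, b→r3.
Converting the expression M2 to a DFA (subset construction, then merging equivalent states) gives the minimal DFA with states {t0, t1, t2}, start state t0, accepting states {t0, t1} and transitions t0: a→t0, b→t1; t1: a→t2, b→t1; t2: a→t2, b→t2.
Exploring the product automaton M1 × M2 from the start pair (r0, t0), following both machines on each input symbol, reaches 6 state pairs: (r0, t0), (r1, t0), (r2, t1), (r3, t0), (r3, t1), (r3, t2).
M1 accepts in {r0, r1, r2} and M2 accepts in {t0, t1}. The reachable pairs whose M1-component is accepting are (r0, t0), (r1, t0), (r2, t1); in each of them the M2-component is accepting too, so the product for L(M1) \ L(M2) (M1-component accepting, M2-component rejecting) has no reachable accepting pair and the difference is empty.
Hence every string in L(M1) is also in L(M2).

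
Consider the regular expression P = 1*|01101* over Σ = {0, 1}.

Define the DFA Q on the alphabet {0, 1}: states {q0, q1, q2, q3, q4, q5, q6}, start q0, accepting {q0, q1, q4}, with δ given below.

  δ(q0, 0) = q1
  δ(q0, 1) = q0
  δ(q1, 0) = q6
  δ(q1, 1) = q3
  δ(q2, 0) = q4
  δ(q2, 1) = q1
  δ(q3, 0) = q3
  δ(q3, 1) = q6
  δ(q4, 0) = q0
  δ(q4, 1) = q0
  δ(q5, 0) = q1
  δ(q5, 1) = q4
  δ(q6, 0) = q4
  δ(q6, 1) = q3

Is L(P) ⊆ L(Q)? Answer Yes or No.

Converting the expression P to a DFA (subset construction, then merging equivalent states) gives the minimal DFA with states {p0, p1, p2, p3, p4, p5}, start state p0, accepting states {p0, p2} and transitions p0: 0→p1, 1→p2; p1: 0→p3, 1→p4; p2: 0→p3, 1→p2; p3: 0→p3, 1→p3; p4: 0→p3, 1→p5; p5: 0→p2, 1→p3.
Exploring the product automaton P × Q from the start pair (p0, q0), following both machines on each input symbol, reaches 11 state pairs: (p0, q0), (p1, q1), (p2, q0), (p3, q6), (p4, q3), (p3, q1), (p3, q4), (p3, q3), (p5, q6), (p3, q0), (p2, q4).
P accepts in {p0, p2} and Q accepts in {q0, q1, q4}. The reachable pairs whose P-component is accepting are (p0, q0), (p2, q0), (p2, q4); in each of them the Q-component is accepting too, so the product for L(P) \ L(Q) (P-component accepting, Q-component rejecting) has no reachable accepting pair and the difference is empty.
Hence every string in L(P) is also in L(Q).

Yes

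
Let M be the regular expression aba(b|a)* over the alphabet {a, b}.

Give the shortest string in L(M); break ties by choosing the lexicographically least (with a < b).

aba

By inspection of the expression, no string of length less than 3 matches, and aba is the lexicographically first match of length 3.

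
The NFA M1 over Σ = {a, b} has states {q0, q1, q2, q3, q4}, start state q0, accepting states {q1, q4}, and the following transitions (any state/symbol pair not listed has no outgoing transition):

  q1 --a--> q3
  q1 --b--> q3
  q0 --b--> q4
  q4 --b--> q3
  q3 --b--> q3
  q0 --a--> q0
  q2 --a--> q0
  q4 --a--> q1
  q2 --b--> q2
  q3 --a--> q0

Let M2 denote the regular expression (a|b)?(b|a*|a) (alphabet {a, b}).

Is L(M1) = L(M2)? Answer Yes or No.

No

The string aab is accepted by M1 but rejected by M2.
So L(M1) ≠ L(M2).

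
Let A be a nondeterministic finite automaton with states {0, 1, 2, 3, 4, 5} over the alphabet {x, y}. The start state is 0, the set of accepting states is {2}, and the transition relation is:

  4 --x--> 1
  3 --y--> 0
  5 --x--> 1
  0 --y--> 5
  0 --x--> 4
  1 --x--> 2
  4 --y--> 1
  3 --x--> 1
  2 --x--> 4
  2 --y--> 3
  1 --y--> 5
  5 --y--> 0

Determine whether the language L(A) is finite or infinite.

State 0 is reachable from the start and can reach an accepting state, and it lies on the cycle 0 → 4 → 1 → 2 → 3 → 0.
Traversing that cycle any number of times yields accepted strings of unbounded length, so the language is infinite.

infinite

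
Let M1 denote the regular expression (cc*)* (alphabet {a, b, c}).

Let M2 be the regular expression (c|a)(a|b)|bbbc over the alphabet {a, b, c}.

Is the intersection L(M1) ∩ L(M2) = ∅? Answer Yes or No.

Yes

Converting the expression M1 to a DFA (subset construction, then merging equivalent states) gives the minimal DFA with states {r0, r1}, start state r0, accepting states {r0} and transitions r0: a→r1, b→r1, c→r0; r1: a→r1, b→r1, c→r1.
Converting the expression M2 to a DFA (subset construction, then merging equivalent states) gives the minimal DFA with states {t0, t1, t2, t3, t4, t5, t6}, start state t0, accepting states {t3} and transitions t0: a→t1, b→t2, c→t1; t1: a→t3, b→t3, c→t4; t2: a→t4, b→t5, c→t4; t3: a→t4, b→t4, c→t4; t4: a→t4, b→t4, c→t4; t5: a→t4, b→t6, c→t4; t6: a→t4, b→t4, c→t3.
Exploring the product automaton M1 × M2 from the start pair (r0, t0), following both machines on each input symbol, reaches 9 state pairs: (r0, t0), (r1, t1), (r1, t2), (r0, t1), (r1, t3), (r1, t4), (r1, t5), (r0, t4), (r1, t6).
M1 accepts in {r0} and M2 accepts in {t3}; no reachable pair has both components accepting, so no string drives both machines to acceptance simultaneously and L(M1) ∩ L(M2) = ∅.
So no string is accepted by both, and the intersection is empty.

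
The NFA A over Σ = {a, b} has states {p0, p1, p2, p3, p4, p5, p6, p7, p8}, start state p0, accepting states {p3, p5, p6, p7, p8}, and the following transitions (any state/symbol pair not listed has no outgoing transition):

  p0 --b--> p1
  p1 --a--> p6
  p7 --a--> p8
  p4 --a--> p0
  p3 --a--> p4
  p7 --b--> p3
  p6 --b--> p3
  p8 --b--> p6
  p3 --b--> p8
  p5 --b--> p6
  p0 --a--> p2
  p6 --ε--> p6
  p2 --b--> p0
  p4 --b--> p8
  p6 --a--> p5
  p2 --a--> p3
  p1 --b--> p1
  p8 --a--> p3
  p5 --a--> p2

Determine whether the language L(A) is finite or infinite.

infinite

State p1 is reachable from the start and can reach an accepting state, and it lies on the cycle p1 → p1.
Traversing that cycle any number of times yields accepted strings of unbounded length, so the language is infinite.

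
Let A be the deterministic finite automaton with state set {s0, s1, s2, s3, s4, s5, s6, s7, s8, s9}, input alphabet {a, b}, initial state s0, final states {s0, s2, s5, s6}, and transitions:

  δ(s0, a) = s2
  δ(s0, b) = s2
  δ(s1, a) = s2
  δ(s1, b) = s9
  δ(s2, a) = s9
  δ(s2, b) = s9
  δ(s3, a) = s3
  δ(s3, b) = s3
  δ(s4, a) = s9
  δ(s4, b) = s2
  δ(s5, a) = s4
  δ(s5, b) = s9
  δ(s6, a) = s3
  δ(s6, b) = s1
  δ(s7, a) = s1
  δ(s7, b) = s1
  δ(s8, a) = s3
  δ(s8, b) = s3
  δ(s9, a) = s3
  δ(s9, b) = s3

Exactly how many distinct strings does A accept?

The useful subgraph on states {s0, s2} is acyclic, so L(A) is finite; the longest accepting path visits 2 useful states, giving maximum string length 1.
Counting accepting paths from s0 by length: 1 of length 0, 2 of length 1. Total 3.

3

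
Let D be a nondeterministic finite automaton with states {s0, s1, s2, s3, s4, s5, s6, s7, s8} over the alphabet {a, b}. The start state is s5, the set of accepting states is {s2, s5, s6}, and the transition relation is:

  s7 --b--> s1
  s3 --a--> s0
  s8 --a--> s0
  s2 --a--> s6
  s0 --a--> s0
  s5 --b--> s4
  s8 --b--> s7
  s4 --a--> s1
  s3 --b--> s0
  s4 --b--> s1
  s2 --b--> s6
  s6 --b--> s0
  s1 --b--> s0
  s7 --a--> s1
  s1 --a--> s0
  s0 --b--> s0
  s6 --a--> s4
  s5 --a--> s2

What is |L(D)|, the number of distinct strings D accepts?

The useful subgraph on states {s2, s5, s6} is acyclic, so L(D) is finite; the longest accepting path visits 3 useful states, giving maximum string length 2.
Counting accepting paths from s5 by length: 1 of length 0, 1 of length 1, 2 of length 2. Total 4.

4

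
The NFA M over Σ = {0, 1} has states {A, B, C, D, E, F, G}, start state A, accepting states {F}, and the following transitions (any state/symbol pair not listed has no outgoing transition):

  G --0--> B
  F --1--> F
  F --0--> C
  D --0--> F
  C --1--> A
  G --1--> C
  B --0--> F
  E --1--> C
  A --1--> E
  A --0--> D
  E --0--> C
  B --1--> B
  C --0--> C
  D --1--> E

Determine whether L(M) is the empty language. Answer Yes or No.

The string 00 is accepted: the run A → D → F ends in the accepting state F.
Since at least one string is accepted, L(M) is not empty.

No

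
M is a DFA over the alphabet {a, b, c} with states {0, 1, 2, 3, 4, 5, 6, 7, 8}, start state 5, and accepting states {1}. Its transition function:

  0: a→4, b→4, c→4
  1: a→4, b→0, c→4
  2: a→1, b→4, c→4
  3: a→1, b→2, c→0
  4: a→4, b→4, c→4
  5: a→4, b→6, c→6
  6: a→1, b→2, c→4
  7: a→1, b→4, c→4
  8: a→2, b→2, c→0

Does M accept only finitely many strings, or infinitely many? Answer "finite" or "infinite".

finite

The useful states (reachable from 5 and able to reach an accepting state) are {1, 2, 5, 6}.
Restricted to these states the transition graph has no cycle, so every accepting path has bounded length and L is finite.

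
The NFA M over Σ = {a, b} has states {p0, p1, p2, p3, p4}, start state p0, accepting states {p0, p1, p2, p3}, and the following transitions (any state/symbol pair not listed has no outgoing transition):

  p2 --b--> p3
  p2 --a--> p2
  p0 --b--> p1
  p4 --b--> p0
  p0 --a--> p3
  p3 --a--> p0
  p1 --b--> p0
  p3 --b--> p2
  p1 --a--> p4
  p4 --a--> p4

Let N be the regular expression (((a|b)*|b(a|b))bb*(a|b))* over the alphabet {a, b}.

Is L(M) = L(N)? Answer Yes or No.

No

The string a is accepted by M but rejected by N.
So L(M) ≠ L(N).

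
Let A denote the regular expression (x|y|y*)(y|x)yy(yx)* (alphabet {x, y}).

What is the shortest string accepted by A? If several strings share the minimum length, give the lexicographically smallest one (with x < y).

By inspection of the expression, no string of length less than 3 matches, and xyy is the lexicographically first match of length 3.

xyy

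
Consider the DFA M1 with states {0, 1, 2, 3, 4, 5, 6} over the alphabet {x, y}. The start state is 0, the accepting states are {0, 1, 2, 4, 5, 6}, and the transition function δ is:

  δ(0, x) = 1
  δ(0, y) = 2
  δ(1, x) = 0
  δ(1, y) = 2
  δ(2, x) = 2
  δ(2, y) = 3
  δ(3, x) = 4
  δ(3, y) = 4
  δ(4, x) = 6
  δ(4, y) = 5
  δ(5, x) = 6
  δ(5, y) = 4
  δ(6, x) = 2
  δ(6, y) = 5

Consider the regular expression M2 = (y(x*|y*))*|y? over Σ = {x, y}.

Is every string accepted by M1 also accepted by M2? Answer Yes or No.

No

The string x is in L(M1) but not in L(M2).
So L(M1) ⊄ L(M2).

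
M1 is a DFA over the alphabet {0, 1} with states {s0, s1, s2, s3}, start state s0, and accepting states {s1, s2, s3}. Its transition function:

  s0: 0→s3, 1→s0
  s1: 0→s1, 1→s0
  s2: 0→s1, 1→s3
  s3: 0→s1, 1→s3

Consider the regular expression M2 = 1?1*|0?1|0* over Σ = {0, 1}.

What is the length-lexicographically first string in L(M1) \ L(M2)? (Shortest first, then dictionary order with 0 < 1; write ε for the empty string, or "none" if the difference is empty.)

The string 10 is accepted by M1 but not by M2.
No shorter string lies in the difference, and 10 is the lexicographically first length-2 string in L(M1) \ L(M2).

10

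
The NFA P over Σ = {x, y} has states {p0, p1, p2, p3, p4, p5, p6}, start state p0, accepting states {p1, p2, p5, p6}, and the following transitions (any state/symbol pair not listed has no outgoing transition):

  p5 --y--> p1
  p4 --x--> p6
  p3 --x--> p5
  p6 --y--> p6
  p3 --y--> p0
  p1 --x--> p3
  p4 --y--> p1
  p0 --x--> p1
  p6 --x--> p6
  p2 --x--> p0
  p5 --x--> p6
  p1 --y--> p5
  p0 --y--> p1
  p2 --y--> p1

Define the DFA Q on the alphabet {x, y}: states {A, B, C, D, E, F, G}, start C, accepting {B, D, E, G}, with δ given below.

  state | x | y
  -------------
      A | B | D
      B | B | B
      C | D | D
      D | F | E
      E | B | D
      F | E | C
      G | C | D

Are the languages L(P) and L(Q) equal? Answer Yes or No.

Exploring the product automaton P × Q from the start pair (p0, C), following both machines on each input symbol, reaches 5 state pairs: (p0, C), (p1, D), (p3, F), (p5, E), (p6, B).
P accepts in {p1, p2, p5, p6} and Q accepts in {B, D, E, G}. In every reachable pair the two components are either both accepting — (p1, D), (p5, E), (p6, B) — or both non-accepting, so no string is accepted by exactly one of the machines: L(P) \ L(Q) and L(Q) \ L(P) are both empty.
Hence every string is accepted by P iff it is accepted by Q, and the two languages coincide.

Yes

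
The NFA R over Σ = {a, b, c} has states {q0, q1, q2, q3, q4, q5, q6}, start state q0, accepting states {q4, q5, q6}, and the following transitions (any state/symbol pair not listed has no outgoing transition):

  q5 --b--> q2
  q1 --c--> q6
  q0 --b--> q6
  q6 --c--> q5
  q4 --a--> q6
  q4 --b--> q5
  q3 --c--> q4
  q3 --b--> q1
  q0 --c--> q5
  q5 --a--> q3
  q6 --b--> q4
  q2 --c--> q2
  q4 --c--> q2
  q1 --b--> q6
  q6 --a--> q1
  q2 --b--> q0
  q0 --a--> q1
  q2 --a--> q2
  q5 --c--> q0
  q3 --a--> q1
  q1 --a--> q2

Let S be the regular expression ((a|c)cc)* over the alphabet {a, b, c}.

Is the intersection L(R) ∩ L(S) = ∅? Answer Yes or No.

No

The string acc is accepted by both R and S.
Hence L(R) ∩ L(S) ≠ ∅.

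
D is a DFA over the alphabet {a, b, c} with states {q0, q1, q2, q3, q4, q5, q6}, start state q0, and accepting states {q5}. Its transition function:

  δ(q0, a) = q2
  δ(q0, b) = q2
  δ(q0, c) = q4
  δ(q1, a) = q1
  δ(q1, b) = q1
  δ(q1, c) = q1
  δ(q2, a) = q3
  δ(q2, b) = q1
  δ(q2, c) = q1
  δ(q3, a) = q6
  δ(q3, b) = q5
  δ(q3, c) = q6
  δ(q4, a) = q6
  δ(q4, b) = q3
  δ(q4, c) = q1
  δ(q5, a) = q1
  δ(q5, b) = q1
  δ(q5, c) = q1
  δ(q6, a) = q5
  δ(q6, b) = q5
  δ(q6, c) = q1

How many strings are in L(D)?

17

The useful subgraph on states {q0, q2, q3, q4, q5, q6} is acyclic, so L(D) is finite; the longest accepting path visits 5 useful states, giving maximum string length 4.
Counting accepting paths from q0 by length: 5 of length 3, 12 of length 4. Total 17.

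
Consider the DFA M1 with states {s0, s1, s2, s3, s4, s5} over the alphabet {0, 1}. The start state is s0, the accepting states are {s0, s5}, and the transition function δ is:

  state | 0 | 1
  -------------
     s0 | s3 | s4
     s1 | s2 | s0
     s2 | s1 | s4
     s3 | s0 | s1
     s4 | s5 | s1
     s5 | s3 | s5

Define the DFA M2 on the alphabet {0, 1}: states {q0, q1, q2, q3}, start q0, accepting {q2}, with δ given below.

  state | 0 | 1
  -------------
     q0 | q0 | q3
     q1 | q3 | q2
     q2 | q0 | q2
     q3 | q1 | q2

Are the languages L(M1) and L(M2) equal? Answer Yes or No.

No

The empty string ε is accepted by M1 but rejected by M2.
So L(M1) ≠ L(M2).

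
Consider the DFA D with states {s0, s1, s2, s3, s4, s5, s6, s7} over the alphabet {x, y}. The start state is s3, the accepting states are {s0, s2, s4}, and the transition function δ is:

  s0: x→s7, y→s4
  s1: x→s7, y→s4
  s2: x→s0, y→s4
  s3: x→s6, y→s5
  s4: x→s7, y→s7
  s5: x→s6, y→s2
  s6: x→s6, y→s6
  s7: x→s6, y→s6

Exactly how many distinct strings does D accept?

4

The useful subgraph on states {s0, s2, s3, s4, s5} is acyclic, so L(D) is finite; the longest accepting path visits 5 useful states, giving maximum string length 4.
Counting accepting paths from s3 by length: 1 of length 2, 2 of length 3, 1 of length 4. Total 4.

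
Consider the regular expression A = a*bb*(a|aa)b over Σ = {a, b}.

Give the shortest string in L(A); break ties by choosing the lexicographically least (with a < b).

By inspection of the expression, no string of length less than 3 matches, and bab is the lexicographically first match of length 3.

bab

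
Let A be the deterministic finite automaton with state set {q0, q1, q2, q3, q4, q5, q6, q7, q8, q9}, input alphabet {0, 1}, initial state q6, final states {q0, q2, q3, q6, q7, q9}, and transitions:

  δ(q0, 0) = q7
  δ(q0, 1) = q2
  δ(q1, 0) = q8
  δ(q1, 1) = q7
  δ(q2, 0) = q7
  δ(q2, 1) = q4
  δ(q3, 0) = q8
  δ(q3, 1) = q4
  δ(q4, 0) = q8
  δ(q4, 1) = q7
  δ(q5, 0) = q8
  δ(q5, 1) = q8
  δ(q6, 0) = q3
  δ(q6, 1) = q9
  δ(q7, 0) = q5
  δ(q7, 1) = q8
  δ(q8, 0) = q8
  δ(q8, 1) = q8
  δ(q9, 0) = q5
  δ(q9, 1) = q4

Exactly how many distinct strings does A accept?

The useful subgraph on states {q3, q4, q6, q7, q9} is acyclic, so L(A) is finite; the longest accepting path visits 4 useful states, giving maximum string length 3.
Counting accepting paths from q6 by length: 1 of length 0, 2 of length 1, 2 of length 3. Total 5.

5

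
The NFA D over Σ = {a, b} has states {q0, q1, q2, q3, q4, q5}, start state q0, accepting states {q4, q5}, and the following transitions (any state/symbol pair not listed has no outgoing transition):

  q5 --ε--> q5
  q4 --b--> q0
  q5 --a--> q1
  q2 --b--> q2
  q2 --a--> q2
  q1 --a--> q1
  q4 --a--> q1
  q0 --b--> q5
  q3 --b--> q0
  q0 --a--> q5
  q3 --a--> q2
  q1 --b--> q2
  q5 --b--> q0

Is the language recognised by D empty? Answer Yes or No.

No

The string a is accepted: the run q0 → q5 ends in the accepting state q5.
Since at least one string is accepted, L(D) is not empty.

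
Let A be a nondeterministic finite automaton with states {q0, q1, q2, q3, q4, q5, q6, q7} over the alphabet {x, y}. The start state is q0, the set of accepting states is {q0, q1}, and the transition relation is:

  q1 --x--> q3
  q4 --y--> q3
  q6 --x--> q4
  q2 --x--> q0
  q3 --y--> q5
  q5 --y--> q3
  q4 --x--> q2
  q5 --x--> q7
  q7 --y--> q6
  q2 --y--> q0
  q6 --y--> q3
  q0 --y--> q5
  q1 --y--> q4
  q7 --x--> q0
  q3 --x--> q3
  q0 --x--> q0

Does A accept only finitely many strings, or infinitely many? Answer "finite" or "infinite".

infinite

State q0 is reachable from the start and can reach an accepting state, and it lies on the cycle q0 → q0.
Traversing that cycle any number of times yields accepted strings of unbounded length, so the language is infinite.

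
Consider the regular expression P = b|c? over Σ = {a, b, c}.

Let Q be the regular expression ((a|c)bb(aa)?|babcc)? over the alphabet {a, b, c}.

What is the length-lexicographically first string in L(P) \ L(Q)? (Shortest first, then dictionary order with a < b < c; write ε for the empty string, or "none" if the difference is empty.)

The string b is accepted by P but not by Q.
No shorter string lies in the difference, and b is the lexicographically first length-1 string in L(P) \ L(Q).

b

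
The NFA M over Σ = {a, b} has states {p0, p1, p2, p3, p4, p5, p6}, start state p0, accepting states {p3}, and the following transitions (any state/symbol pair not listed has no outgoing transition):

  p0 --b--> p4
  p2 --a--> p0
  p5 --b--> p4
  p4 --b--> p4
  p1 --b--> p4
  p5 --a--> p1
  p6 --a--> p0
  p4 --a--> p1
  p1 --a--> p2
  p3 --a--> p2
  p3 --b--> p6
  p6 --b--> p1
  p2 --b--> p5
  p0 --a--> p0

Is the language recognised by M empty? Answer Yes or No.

Yes

The states reachable from the start state are {p0, p1, p2, p4, p5}.
None of the accepting states {p3} is reachable, so no string is accepted and L(M) = ∅.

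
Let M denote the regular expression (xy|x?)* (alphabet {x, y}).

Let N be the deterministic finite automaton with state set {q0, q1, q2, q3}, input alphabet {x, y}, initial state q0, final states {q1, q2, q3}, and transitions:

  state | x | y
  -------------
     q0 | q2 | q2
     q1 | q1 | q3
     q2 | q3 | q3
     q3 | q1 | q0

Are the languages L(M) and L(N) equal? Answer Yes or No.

The empty string ε is accepted by M but rejected by N.
So L(M) ≠ L(N).

No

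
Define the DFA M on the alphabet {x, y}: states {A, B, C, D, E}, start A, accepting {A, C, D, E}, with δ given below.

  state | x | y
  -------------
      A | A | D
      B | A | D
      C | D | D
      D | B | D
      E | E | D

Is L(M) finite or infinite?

State A is reachable from the start and can reach an accepting state, and it lies on the cycle A → A.
Traversing that cycle any number of times yields accepted strings of unbounded length, so the language is infinite.

infinite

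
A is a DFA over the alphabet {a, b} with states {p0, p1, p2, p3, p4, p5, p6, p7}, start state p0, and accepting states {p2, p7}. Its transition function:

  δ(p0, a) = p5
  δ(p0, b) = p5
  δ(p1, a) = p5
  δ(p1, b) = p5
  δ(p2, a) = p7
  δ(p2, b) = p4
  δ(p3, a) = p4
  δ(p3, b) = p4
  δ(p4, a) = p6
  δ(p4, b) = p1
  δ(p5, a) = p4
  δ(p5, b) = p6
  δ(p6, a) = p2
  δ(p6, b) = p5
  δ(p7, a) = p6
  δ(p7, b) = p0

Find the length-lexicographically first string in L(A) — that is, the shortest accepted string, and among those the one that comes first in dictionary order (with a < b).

A breadth-first search from p0 reaches an accepting state first via the path p0 → p5 → p6 → p2 on input aba.
No string of length < 3 is accepted (BFS exhausts all shorter strings without reaching an accepting state), and aba is the lexicographically least accepting string of length 3.

aba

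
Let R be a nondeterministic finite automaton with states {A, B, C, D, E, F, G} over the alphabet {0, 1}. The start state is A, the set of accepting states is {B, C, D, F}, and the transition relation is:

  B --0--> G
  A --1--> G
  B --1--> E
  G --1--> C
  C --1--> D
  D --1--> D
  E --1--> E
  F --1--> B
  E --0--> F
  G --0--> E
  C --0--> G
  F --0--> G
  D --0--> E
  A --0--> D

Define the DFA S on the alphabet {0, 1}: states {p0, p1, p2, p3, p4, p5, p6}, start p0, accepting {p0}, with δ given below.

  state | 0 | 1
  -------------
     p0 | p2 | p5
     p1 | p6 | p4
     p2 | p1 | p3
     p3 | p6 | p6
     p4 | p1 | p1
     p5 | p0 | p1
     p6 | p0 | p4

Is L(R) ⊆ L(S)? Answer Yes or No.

The string 0 is in L(R) but not in L(S).
So L(R) ⊄ L(S).

No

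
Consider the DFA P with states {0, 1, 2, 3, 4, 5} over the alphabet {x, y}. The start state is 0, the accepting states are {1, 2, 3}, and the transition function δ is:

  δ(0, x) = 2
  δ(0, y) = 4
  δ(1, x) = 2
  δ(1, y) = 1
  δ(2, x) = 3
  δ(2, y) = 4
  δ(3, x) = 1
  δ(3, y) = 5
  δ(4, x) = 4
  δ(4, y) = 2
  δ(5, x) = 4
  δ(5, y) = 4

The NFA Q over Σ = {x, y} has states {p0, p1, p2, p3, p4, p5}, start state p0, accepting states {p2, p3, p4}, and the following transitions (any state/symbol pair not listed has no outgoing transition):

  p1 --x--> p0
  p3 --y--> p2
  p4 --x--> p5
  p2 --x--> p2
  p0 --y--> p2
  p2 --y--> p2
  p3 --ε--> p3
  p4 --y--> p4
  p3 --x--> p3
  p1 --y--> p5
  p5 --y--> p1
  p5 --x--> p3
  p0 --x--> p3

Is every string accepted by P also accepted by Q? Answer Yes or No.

Yes

Exploring the product automaton P × Q from the start pair (0, p0), following both machines on each input symbol, reaches 9 state pairs: (0, p0), (2, p3), (4, p2), (3, p3), (2, p2), (1, p3), (5, p2), (3, p2), (1, p2).
P accepts in {1, 2, 3} and Q accepts in {p2, p3, p4}. The reachable pairs whose P-component is accepting are (2, p3), (3, p3), (2, p2), (1, p3), (3, p2), (1, p2); in each of them the Q-component is accepting too, so the product for L(P) \ L(Q) (P-component accepting, Q-component rejecting) has no reachable accepting pair and the difference is empty.
Hence every string in L(P) is also in L(Q).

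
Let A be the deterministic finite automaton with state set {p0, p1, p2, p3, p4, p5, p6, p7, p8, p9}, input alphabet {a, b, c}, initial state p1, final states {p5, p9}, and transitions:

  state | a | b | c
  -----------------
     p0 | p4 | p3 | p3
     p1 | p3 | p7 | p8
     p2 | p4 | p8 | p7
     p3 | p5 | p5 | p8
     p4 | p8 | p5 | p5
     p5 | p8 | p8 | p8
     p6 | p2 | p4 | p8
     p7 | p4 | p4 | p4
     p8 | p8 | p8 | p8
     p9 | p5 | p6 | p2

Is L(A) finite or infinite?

The useful states (reachable from p1 and able to reach an accepting state) are {p1, p3, p4, p5, p7}.
Restricted to these states the transition graph has no cycle, so every accepting path has bounded length and L is finite.

finite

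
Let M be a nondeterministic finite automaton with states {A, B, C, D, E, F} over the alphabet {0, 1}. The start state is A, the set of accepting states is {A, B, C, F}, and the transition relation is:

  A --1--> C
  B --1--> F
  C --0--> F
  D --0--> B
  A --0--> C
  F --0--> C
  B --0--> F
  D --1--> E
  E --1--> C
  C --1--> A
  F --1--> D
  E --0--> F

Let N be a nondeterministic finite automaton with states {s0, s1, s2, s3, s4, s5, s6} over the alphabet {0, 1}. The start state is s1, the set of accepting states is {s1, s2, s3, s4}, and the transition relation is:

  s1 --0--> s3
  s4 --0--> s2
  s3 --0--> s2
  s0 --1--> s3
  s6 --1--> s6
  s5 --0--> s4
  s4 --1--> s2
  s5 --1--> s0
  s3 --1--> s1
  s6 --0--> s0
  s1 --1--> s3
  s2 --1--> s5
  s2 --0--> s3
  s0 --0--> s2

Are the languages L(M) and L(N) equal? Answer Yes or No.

Yes

Exploring the product automaton M × N from the start pair (A, s1), following both machines on each input symbol, reaches 6 state pairs: (A, s1), (C, s3), (F, s2), (D, s5), (B, s4), (E, s0).
M accepts in {A, B, C, F} and N accepts in {s1, s2, s3, s4}. In every reachable pair the two components are either both accepting — (A, s1), (C, s3), (F, s2), (B, s4) — or both non-accepting, so no string is accepted by exactly one of the machines: L(M) \ L(N) and L(N) \ L(M) are both empty.
Hence every string is accepted by M iff it is accepted by N, and the two languages coincide.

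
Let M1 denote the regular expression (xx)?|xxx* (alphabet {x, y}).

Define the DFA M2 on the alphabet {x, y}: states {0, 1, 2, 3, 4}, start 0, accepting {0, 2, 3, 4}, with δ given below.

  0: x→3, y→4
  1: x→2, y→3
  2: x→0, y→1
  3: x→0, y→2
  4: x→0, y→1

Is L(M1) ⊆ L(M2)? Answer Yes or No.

Converting the expression M1 to a DFA (subset construction, then merging equivalent states) gives the minimal DFA with states {r0, r1, r2, r3}, start state r0, accepting states {r0, r3} and transitions r0: x→r1, y→r2; r1: x→r3, y→r2; r2: x→r2, y→r2; r3: x→r3, y→r2.
Exploring the product automaton M1 × M2 from the start pair (r0, 0), following both machines on each input symbol, reaches 9 state pairs: (r0, 0), (r1, 3), (r2, 4), (r3, 0), (r2, 2), (r2, 0), (r2, 1), (r3, 3), (r2, 3).
M1 accepts in {r0, r3} and M2 accepts in {0, 2, 3, 4}. The reachable pairs whose M1-component is accepting are (r0, 0), (r3, 0), (r3, 3); in each of them the M2-component is accepting too, so the product for L(M1) \ L(M2) (M1-component accepting, M2-component rejecting) has no reachable accepting pair and the difference is empty.
Hence every string in L(M1) is also in L(M2).

Yes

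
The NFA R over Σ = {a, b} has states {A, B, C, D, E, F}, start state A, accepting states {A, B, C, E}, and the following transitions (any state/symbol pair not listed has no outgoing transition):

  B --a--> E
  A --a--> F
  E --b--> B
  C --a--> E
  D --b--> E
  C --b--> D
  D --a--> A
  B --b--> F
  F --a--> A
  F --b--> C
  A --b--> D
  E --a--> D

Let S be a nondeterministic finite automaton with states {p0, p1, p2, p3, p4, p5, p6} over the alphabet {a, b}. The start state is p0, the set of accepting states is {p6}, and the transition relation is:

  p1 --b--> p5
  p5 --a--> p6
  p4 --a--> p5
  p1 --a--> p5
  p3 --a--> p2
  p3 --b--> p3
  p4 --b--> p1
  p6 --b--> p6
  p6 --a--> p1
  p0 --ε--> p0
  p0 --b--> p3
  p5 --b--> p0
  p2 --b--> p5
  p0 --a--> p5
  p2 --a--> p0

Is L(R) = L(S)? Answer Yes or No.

The empty string ε is accepted by R but rejected by S.
So L(R) ≠ L(S).

No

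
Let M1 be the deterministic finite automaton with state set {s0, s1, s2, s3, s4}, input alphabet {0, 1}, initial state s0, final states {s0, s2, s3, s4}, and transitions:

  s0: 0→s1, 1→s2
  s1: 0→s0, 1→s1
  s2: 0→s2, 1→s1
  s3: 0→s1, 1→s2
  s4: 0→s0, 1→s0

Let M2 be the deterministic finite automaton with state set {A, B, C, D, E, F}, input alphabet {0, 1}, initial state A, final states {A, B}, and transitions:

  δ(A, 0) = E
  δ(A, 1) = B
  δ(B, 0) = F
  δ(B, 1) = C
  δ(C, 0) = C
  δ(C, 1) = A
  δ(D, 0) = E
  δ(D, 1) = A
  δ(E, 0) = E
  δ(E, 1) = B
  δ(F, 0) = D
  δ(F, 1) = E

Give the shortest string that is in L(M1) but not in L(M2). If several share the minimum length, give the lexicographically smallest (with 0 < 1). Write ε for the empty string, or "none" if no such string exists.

The string 00 is accepted by M1 but not by M2.
No shorter string lies in the difference, and 00 is the lexicographically first length-2 string in L(M1) \ L(M2).

00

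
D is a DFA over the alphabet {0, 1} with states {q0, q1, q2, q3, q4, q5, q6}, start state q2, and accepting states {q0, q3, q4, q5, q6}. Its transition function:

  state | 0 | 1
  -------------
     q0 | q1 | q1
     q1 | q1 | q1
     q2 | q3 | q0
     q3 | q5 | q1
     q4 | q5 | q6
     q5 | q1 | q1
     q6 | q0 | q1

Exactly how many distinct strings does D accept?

3

The useful subgraph on states {q0, q2, q3, q5} is acyclic, so L(D) is finite; the longest accepting path visits 3 useful states, giving maximum string length 2.
Counting accepting paths from q2 by length: 2 of length 1, 1 of length 2. Total 3.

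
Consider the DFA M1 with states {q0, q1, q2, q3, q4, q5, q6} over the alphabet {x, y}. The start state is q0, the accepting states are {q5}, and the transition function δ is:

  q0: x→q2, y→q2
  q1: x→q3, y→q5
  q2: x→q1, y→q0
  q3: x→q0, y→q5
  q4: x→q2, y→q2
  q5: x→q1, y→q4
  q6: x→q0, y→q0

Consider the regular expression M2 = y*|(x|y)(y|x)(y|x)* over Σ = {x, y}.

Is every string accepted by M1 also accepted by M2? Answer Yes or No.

Converting the expression M2 to a DFA (subset construction, then merging equivalent states) gives the minimal DFA with states {r0, r1, r2}, start state r0, accepting states {r0, r2} and transitions r0: x→r1, y→r2; r1: x→r2, y→r2; r2: x→r2, y→r2.
Exploring the product automaton M1 × M2 from the start pair (q0, r0), following both machines on each input symbol, reaches 8 state pairs: (q0, r0), (q2, r1), (q2, r2), (q1, r2), (q0, r2), (q3, r2), (q5, r2), (q4, r2).
M1 accepts in {q5} and M2 accepts in {r0, r2}. The reachable pairs whose M1-component is accepting are (q5, r2); in each of them the M2-component is accepting too, so the product for L(M1) \ L(M2) (M1-component accepting, M2-component rejecting) has no reachable accepting pair and the difference is empty.
Hence every string in L(M1) is also in L(M2).

Yes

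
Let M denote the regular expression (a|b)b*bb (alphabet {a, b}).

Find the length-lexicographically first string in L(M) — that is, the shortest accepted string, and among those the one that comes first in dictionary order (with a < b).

By inspection of the expression, no string of length less than 3 matches, and abb is the lexicographically first match of length 3.

abb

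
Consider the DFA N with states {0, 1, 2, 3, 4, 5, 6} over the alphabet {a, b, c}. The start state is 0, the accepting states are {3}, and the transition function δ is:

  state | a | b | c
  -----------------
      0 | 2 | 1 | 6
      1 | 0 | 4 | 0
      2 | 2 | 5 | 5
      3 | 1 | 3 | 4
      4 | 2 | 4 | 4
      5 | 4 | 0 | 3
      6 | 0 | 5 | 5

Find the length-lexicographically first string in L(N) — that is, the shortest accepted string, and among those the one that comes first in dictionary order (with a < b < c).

A breadth-first search from 0 reaches an accepting state first via the path 0 → 2 → 5 → 3 on input abc.
No string of length < 3 is accepted (BFS exhausts all shorter strings without reaching an accepting state), and abc is the lexicographically least accepting string of length 3.

abc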